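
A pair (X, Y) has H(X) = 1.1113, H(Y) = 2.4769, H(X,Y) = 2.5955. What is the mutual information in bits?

I(X;Y) = H(X) + H(Y) - H(X,Y)
I(X;Y) = 1.1113 + 2.4769 - 2.5955 = 0.9927 bits


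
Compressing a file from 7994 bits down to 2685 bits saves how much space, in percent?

Space savings = (1 - Compressed/Original) × 100%
= (1 - 2685/7994) × 100%
= 66.41%


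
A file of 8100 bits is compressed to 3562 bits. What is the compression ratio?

Compression ratio = Original / Compressed
= 8100 / 3562 = 2.27:1


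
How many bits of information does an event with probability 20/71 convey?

Information content I(x) = -log₂(p(x))
I = -log₂(20/71) = -log₂(0.2817)
I = 1.8278 bits


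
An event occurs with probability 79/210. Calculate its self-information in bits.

Information content I(x) = -log₂(p(x))
I = -log₂(79/210) = -log₂(0.3762)
I = 1.4105 bits


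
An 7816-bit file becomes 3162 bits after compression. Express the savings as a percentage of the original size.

Space savings = (1 - Compressed/Original) × 100%
= (1 - 3162/7816) × 100%
= 59.54%


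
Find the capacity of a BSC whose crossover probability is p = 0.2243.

For BSC with error probability p:
C = 1 - H(p) where H(p) is binary entropy
H(0.2243) = -0.2243 × log₂(0.2243) - 0.7757 × log₂(0.7757)
H(p) = 0.7679
C = 1 - 0.7679 = 0.2321 bits/use


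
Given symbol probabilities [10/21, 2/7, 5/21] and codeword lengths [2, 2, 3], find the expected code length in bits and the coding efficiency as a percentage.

Average length L = Σ p_i × l_i = 2.2381 bits
Entropy H = 1.5190 bits
Efficiency η = H/L × 100% = 67.87%


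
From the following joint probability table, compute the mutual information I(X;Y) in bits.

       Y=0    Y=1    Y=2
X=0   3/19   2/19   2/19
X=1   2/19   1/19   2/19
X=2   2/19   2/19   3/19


H(X) = 1.5683, H(Y) = 1.5683, H(X,Y) = 3.1158
I(X;Y) = H(X) + H(Y) - H(X,Y) = 0.0208 bits


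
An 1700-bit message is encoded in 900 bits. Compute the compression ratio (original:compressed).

Compression ratio = Original / Compressed
= 1700 / 900 = 1.89:1


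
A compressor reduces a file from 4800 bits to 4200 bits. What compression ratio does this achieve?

Compression ratio = Original / Compressed
= 4800 / 4200 = 1.14:1


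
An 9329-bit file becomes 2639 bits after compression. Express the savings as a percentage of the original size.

Space savings = (1 - Compressed/Original) × 100%
= (1 - 2639/9329) × 100%
= 71.71%


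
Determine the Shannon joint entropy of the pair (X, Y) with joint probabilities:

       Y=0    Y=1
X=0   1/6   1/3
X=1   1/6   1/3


H(X,Y) = -Σ p(x,y) log₂ p(x,y)
  p(0,0)=1/6: -0.1667 × log₂(0.1667) = 0.4308
  p(0,1)=1/3: -0.3333 × log₂(0.3333) = 0.5283
  p(1,0)=1/6: -0.1667 × log₂(0.1667) = 0.4308
  p(1,1)=1/3: -0.3333 × log₂(0.3333) = 0.5283
H(X,Y) = 1.9183 bits


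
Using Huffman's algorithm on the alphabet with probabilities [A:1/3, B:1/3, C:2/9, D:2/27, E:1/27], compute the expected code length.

Huffman tree construction:
Combine smallest probabilities repeatedly
Resulting codes:
  A: 10 (length 2)
  B: 11 (length 2)
  C: 01 (length 2)
  D: 001 (length 3)
  E: 000 (length 3)
Average length = Σ p(s) × length(s) = 2.1111 bits


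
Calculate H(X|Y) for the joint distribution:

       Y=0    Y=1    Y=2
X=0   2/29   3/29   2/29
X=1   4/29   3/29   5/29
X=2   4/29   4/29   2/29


H(X|Y) = Σ_y p(y) H(X|Y=y)
  p(Y=0) = 10/29, H(X|Y=0) = 1.5219
  p(Y=1) = 10/29, H(X|Y=1) = 1.5710
  p(Y=2) = 9/29, H(X|Y=2) = 1.4355
H(X|Y) = 0.3448×1.5219 + 0.3448×1.5710 + 0.3103×1.4355 = 1.5120 bits


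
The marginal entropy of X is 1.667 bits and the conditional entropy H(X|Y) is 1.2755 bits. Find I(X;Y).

I(X;Y) = H(X) - H(X|Y)
I(X;Y) = 1.667 - 1.2755 = 0.3915 bits


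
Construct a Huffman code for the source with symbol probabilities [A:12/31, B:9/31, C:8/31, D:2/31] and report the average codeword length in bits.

Huffman tree construction:
Combine smallest probabilities repeatedly
Resulting codes:
  A: 0 (length 1)
  B: 10 (length 2)
  C: 111 (length 3)
  D: 110 (length 3)
Average length = Σ p(s) × length(s) = 1.9355 bits


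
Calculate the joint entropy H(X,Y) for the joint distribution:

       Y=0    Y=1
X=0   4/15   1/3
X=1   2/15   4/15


H(X,Y) = -Σ p(x,y) log₂ p(x,y)
  p(0,0)=4/15: -0.2667 × log₂(0.2667) = 0.5085
  p(0,1)=1/3: -0.3333 × log₂(0.3333) = 0.5283
  p(1,0)=2/15: -0.1333 × log₂(0.1333) = 0.3876
  p(1,1)=4/15: -0.2667 × log₂(0.2667) = 0.5085
H(X,Y) = 1.9329 bits


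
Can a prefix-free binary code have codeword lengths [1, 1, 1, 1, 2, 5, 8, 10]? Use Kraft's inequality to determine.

Kraft inequality: Σ 2^(-l_i) ≤ 1 for prefix-free code
Calculating: 2^(-1) + 2^(-1) + 2^(-1) + 2^(-1) + 2^(-2) + 2^(-5) + 2^(-8) + 2^(-10)
= 0.5 + 0.5 + 0.5 + 0.5 + 0.25 + 0.03125 + 0.00390625 + 0.0009765625
= 2.2861
Since 2.2861 > 1, prefix-free code does not exist


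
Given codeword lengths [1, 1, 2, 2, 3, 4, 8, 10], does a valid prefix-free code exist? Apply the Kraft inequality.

Kraft inequality: Σ 2^(-l_i) ≤ 1 for prefix-free code
Calculating: 2^(-1) + 2^(-1) + 2^(-2) + 2^(-2) + 2^(-3) + 2^(-4) + 2^(-8) + 2^(-10)
= 0.5 + 0.5 + 0.25 + 0.25 + 0.125 + 0.0625 + 0.00390625 + 0.0009765625
= 1.6924
Since 1.6924 > 1, prefix-free code does not exist


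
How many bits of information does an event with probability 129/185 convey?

Information content I(x) = -log₂(p(x))
I = -log₂(129/185) = -log₂(0.6973)
I = 0.5202 bits


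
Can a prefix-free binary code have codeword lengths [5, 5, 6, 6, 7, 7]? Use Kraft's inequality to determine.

Kraft inequality: Σ 2^(-l_i) ≤ 1 for prefix-free code
Calculating: 2^(-5) + 2^(-5) + 2^(-6) + 2^(-6) + 2^(-7) + 2^(-7)
= 0.03125 + 0.03125 + 0.015625 + 0.015625 + 0.0078125 + 0.0078125
= 0.1094
Since 0.1094 ≤ 1, prefix-free code exists


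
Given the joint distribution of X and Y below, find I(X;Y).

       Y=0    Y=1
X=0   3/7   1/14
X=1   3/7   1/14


H(X) = 1.0000, H(Y) = 0.5917, H(X,Y) = 1.5917
I(X;Y) = H(X) + H(Y) - H(X,Y) = 0.0000 bits


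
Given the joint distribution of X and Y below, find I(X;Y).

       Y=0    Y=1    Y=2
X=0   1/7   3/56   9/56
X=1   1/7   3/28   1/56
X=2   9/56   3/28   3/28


H(X) = 1.5702, H(Y) = 1.5449, H(X,Y) = 3.0155
I(X;Y) = H(X) + H(Y) - H(X,Y) = 0.0995 bits


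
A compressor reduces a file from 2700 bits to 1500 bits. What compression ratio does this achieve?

Compression ratio = Original / Compressed
= 2700 / 1500 = 1.80:1


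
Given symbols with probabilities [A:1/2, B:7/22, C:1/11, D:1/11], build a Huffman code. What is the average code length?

Huffman tree construction:
Combine smallest probabilities repeatedly
Resulting codes:
  A: 0 (length 1)
  B: 11 (length 2)
  C: 100 (length 3)
  D: 101 (length 3)
Average length = Σ p(s) × length(s) = 1.6818 bits


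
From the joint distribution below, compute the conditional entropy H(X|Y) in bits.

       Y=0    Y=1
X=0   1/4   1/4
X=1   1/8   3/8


H(X|Y) = Σ_y p(y) H(X|Y=y)
  p(Y=0) = 3/8, H(X|Y=0) = 0.9183
  p(Y=1) = 5/8, H(X|Y=1) = 0.9710
H(X|Y) = 0.3750×0.9183 + 0.6250×0.9710 = 0.9512 bits


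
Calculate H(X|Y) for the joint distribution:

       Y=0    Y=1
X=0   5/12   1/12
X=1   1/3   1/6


H(X|Y) = Σ_y p(y) H(X|Y=y)
  p(Y=0) = 3/4, H(X|Y=0) = 0.9911
  p(Y=1) = 1/4, H(X|Y=1) = 0.9183
H(X|Y) = 0.7500×0.9911 + 0.2500×0.9183 = 0.9729 bits


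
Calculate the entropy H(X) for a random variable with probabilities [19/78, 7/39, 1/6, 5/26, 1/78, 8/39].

H(X) = -Σ p(x) log₂ p(x)
  -19/78 × log₂(19/78) = 0.4963
  -7/39 × log₂(7/39) = 0.4448
  -1/6 × log₂(1/6) = 0.4308
  -5/26 × log₂(5/26) = 0.4574
  -1/78 × log₂(1/78) = 0.0806
  -8/39 × log₂(8/39) = 0.4688
H(X) = 2.3787 bits


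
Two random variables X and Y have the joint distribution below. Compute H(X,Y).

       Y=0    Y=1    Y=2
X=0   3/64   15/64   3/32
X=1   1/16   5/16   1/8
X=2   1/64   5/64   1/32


H(X,Y) = -Σ p(x,y) log₂ p(x,y)
  p(0,0)=3/64: -0.0469 × log₂(0.0469) = 0.2070
  p(0,1)=15/64: -0.2344 × log₂(0.2344) = 0.4906
  p(0,2)=3/32: -0.0938 × log₂(0.0938) = 0.3202
  p(1,0)=1/16: -0.0625 × log₂(0.0625) = 0.2500
  p(1,1)=5/16: -0.3125 × log₂(0.3125) = 0.5244
  p(1,2)=1/8: -0.1250 × log₂(0.1250) = 0.3750
  p(2,0)=1/64: -0.0156 × log₂(0.0156) = 0.0938
  p(2,1)=5/64: -0.0781 × log₂(0.0781) = 0.2873
  p(2,2)=1/32: -0.0312 × log₂(0.0312) = 0.1562
H(X,Y) = 2.7044 bits


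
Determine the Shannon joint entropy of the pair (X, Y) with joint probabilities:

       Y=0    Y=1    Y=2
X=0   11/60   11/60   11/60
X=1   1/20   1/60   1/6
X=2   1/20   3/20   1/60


H(X,Y) = -Σ p(x,y) log₂ p(x,y)
  p(0,0)=11/60: -0.1833 × log₂(0.1833) = 0.4487
  p(0,1)=11/60: -0.1833 × log₂(0.1833) = 0.4487
  p(0,2)=11/60: -0.1833 × log₂(0.1833) = 0.4487
  p(1,0)=1/20: -0.0500 × log₂(0.0500) = 0.2161
  p(1,1)=1/60: -0.0167 × log₂(0.0167) = 0.0984
  p(1,2)=1/6: -0.1667 × log₂(0.1667) = 0.4308
  p(2,0)=1/20: -0.0500 × log₂(0.0500) = 0.2161
  p(2,1)=3/20: -0.1500 × log₂(0.1500) = 0.4105
  p(2,2)=1/60: -0.0167 × log₂(0.0167) = 0.0984
H(X,Y) = 2.8166 bits


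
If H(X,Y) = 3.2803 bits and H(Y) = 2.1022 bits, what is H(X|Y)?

Chain rule: H(X,Y) = H(X|Y) + H(Y)
H(X|Y) = H(X,Y) - H(Y) = 3.2803 - 2.1022 = 1.1781 bits


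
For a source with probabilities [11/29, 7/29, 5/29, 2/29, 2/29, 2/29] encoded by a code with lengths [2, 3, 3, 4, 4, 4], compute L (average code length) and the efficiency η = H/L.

Average length L = Σ p_i × l_i = 2.8276 bits
Entropy H = 2.2609 bits
Efficiency η = H/L × 100% = 79.96%


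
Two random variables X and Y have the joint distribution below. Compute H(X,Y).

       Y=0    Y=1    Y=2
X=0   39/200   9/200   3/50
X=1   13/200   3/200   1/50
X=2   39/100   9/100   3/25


H(X,Y) = -Σ p(x,y) log₂ p(x,y)
  p(0,0)=39/200: -0.1950 × log₂(0.1950) = 0.4599
  p(0,1)=9/200: -0.0450 × log₂(0.0450) = 0.2013
  p(0,2)=3/50: -0.0600 × log₂(0.0600) = 0.2435
  p(1,0)=13/200: -0.0650 × log₂(0.0650) = 0.2563
  p(1,1)=3/200: -0.0150 × log₂(0.0150) = 0.0909
  p(1,2)=1/50: -0.0200 × log₂(0.0200) = 0.1129
  p(2,0)=39/100: -0.3900 × log₂(0.3900) = 0.5298
  p(2,1)=9/100: -0.0900 × log₂(0.0900) = 0.3127
  p(2,2)=3/25: -0.1200 × log₂(0.1200) = 0.3671
H(X,Y) = 2.5744 bits


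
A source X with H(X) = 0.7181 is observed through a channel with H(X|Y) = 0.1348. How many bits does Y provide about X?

I(X;Y) = H(X) - H(X|Y)
I(X;Y) = 0.7181 - 0.1348 = 0.5833 bits


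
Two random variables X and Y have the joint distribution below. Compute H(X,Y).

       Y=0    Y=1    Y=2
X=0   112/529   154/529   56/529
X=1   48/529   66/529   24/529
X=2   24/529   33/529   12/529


H(X,Y) = -Σ p(x,y) log₂ p(x,y)
  p(0,0)=112/529: -0.2117 × log₂(0.2117) = 0.4742
  p(0,1)=154/529: -0.2911 × log₂(0.2911) = 0.5183
  p(0,2)=56/529: -0.1059 × log₂(0.1059) = 0.3430
  p(1,0)=48/529: -0.0907 × log₂(0.0907) = 0.3141
  p(1,1)=66/529: -0.1248 × log₂(0.1248) = 0.3746
  p(1,2)=24/529: -0.0454 × log₂(0.0454) = 0.2024
  p(2,0)=24/529: -0.0454 × log₂(0.0454) = 0.2024
  p(2,1)=33/529: -0.0624 × log₂(0.0624) = 0.2497
  p(2,2)=12/529: -0.0227 × log₂(0.0227) = 0.1239
H(X,Y) = 2.8027 bits


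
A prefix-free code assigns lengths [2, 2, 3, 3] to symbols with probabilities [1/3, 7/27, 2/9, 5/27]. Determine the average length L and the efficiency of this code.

Average length L = Σ p_i × l_i = 2.4074 bits
Entropy H = 1.9660 bits
Efficiency η = H/L × 100% = 81.66%


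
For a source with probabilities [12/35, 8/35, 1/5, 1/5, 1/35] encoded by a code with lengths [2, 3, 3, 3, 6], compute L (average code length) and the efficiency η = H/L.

Average length L = Σ p_i × l_i = 2.7429 bits
Entropy H = 2.0915 bits
Efficiency η = H/L × 100% = 76.25%


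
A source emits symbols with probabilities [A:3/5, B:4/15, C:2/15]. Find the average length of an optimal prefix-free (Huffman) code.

Huffman tree construction:
Combine smallest probabilities repeatedly
Resulting codes:
  A: 1 (length 1)
  B: 01 (length 2)
  C: 00 (length 2)
Average length = Σ p(s) × length(s) = 1.4000 bits


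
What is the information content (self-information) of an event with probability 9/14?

Information content I(x) = -log₂(p(x))
I = -log₂(9/14) = -log₂(0.6429)
I = 0.6374 bits


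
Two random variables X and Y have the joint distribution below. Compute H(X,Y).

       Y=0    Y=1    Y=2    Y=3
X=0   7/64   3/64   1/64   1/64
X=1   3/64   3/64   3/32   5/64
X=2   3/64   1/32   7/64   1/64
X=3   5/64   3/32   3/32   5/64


H(X,Y) = -Σ p(x,y) log₂ p(x,y)
  p(0,0)=7/64: -0.1094 × log₂(0.1094) = 0.3492
  p(0,1)=3/64: -0.0469 × log₂(0.0469) = 0.2070
  p(0,2)=1/64: -0.0156 × log₂(0.0156) = 0.0938
  p(0,3)=1/64: -0.0156 × log₂(0.0156) = 0.0938
  p(1,0)=3/64: -0.0469 × log₂(0.0469) = 0.2070
  p(1,1)=3/64: -0.0469 × log₂(0.0469) = 0.2070
  p(1,2)=3/32: -0.0938 × log₂(0.0938) = 0.3202
  p(1,3)=5/64: -0.0781 × log₂(0.0781) = 0.2873
  p(2,0)=3/64: -0.0469 × log₂(0.0469) = 0.2070
  p(2,1)=1/32: -0.0312 × log₂(0.0312) = 0.1562
  p(2,2)=7/64: -0.1094 × log₂(0.1094) = 0.3492
  p(2,3)=1/64: -0.0156 × log₂(0.0156) = 0.0938
  p(3,0)=5/64: -0.0781 × log₂(0.0781) = 0.2873
  p(3,1)=3/32: -0.0938 × log₂(0.0938) = 0.3202
  p(3,2)=3/32: -0.0938 × log₂(0.0938) = 0.3202
  p(3,3)=5/64: -0.0781 × log₂(0.0781) = 0.2873
H(X,Y) = 3.7862 bits


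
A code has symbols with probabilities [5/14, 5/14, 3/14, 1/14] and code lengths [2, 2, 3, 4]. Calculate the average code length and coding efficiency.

Average length L = Σ p_i × l_i = 2.3571 bits
Entropy H = 1.8092 bits
Efficiency η = H/L × 100% = 76.75%


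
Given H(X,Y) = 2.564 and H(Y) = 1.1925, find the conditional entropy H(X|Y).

Chain rule: H(X,Y) = H(X|Y) + H(Y)
H(X|Y) = H(X,Y) - H(Y) = 2.564 - 1.1925 = 1.3715 bits


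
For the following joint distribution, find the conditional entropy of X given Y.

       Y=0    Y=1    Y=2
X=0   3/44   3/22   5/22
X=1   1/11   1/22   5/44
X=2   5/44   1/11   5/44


H(X|Y) = Σ_y p(y) H(X|Y=y)
  p(Y=0) = 3/11, H(X|Y=0) = 1.5546
  p(Y=1) = 3/11, H(X|Y=1) = 1.4591
  p(Y=2) = 5/11, H(X|Y=2) = 1.5000
H(X|Y) = 0.2727×1.5546 + 0.2727×1.4591 + 0.4545×1.5000 = 1.5037 bits


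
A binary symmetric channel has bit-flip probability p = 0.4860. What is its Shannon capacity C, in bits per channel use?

For BSC with error probability p:
C = 1 - H(p) where H(p) is binary entropy
H(0.4860) = -0.4860 × log₂(0.4860) - 0.5140 × log₂(0.5140)
H(p) = 0.9994
C = 1 - 0.9994 = 0.0006 bits/use


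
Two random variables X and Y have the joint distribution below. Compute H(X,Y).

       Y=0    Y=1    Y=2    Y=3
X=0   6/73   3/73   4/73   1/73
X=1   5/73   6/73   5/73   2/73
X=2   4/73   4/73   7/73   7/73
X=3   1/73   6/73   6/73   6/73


H(X,Y) = -Σ p(x,y) log₂ p(x,y)
  p(0,0)=6/73: -0.0822 × log₂(0.0822) = 0.2963
  p(0,1)=3/73: -0.0411 × log₂(0.0411) = 0.1892
  p(0,2)=4/73: -0.0548 × log₂(0.0548) = 0.2296
  p(0,3)=1/73: -0.0137 × log₂(0.0137) = 0.0848
  p(1,0)=5/73: -0.0685 × log₂(0.0685) = 0.2649
  p(1,1)=6/73: -0.0822 × log₂(0.0822) = 0.2963
  p(1,2)=5/73: -0.0685 × log₂(0.0685) = 0.2649
  p(1,3)=2/73: -0.0274 × log₂(0.0274) = 0.1422
  p(2,0)=4/73: -0.0548 × log₂(0.0548) = 0.2296
  p(2,1)=4/73: -0.0548 × log₂(0.0548) = 0.2296
  p(2,2)=7/73: -0.0959 × log₂(0.0959) = 0.3243
  p(2,3)=7/73: -0.0959 × log₂(0.0959) = 0.3243
  p(3,0)=1/73: -0.0137 × log₂(0.0137) = 0.0848
  p(3,1)=6/73: -0.0822 × log₂(0.0822) = 0.2963
  p(3,2)=6/73: -0.0822 × log₂(0.0822) = 0.2963
  p(3,3)=6/73: -0.0822 × log₂(0.0822) = 0.2963
H(X,Y) = 3.8497 bits


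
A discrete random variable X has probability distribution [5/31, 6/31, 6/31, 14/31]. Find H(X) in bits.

H(X) = -Σ p(x) log₂ p(x)
  -5/31 × log₂(5/31) = 0.4246
  -6/31 × log₂(6/31) = 0.4586
  -6/31 × log₂(6/31) = 0.4586
  -14/31 × log₂(14/31) = 0.5179
H(X) = 1.8596 bits


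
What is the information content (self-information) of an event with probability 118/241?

Information content I(x) = -log₂(p(x))
I = -log₂(118/241) = -log₂(0.4896)
I = 1.0302 bits


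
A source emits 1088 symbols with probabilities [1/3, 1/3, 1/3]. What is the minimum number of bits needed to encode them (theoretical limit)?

Entropy H = 1.5850 bits/symbol
Minimum bits = H × n = 1.5850 × 1088
= 1724.44 bits


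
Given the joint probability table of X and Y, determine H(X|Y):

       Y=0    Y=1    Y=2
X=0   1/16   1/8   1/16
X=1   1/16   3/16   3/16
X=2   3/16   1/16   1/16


H(X|Y) = Σ_y p(y) H(X|Y=y)
  p(Y=0) = 5/16, H(X|Y=0) = 1.3710
  p(Y=1) = 3/8, H(X|Y=1) = 1.4591
  p(Y=2) = 5/16, H(X|Y=2) = 1.3710
H(X|Y) = 0.3125×1.3710 + 0.3750×1.4591 + 0.3125×1.3710 = 1.4040 bits


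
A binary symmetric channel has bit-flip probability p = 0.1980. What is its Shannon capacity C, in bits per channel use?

For BSC with error probability p:
C = 1 - H(p) where H(p) is binary entropy
H(0.1980) = -0.1980 × log₂(0.1980) - 0.8020 × log₂(0.8020)
H(p) = 0.7179
C = 1 - 0.7179 = 0.2821 bits/use


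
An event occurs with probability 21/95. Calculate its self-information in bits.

Information content I(x) = -log₂(p(x))
I = -log₂(21/95) = -log₂(0.2211)
I = 2.1775 bits


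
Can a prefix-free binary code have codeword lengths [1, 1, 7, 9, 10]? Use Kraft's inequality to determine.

Kraft inequality: Σ 2^(-l_i) ≤ 1 for prefix-free code
Calculating: 2^(-1) + 2^(-1) + 2^(-7) + 2^(-9) + 2^(-10)
= 0.5 + 0.5 + 0.0078125 + 0.001953125 + 0.0009765625
= 1.0107
Since 1.0107 > 1, prefix-free code does not exist


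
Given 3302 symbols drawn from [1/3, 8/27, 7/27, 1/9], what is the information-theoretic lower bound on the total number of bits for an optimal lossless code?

Entropy H = 1.9054 bits/symbol
Minimum bits = H × n = 1.9054 × 3302
= 6291.69 bits


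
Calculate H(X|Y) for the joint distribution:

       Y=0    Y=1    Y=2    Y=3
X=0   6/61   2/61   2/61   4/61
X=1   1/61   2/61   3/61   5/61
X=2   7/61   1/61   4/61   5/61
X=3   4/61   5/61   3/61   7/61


H(X|Y) = Σ_y p(y) H(X|Y=y)
  p(Y=0) = 18/61, H(X|Y=0) = 1.7721
  p(Y=1) = 10/61, H(X|Y=1) = 1.7610
  p(Y=2) = 12/61, H(X|Y=2) = 1.9591
  p(Y=3) = 21/61, H(X|Y=3) = 1.9699
H(X|Y) = 0.2951×1.7721 + 0.1639×1.7610 + 0.1967×1.9591 + 0.3443×1.9699 = 1.8752 bits


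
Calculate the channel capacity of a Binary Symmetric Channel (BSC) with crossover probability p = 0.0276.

For BSC with error probability p:
C = 1 - H(p) where H(p) is binary entropy
H(0.0276) = -0.0276 × log₂(0.0276) - 0.9724 × log₂(0.9724)
H(p) = 0.1822
C = 1 - 0.1822 = 0.8178 bits/use


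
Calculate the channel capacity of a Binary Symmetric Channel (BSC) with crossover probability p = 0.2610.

For BSC with error probability p:
C = 1 - H(p) where H(p) is binary entropy
H(0.2610) = -0.2610 × log₂(0.2610) - 0.7390 × log₂(0.7390)
H(p) = 0.8283
C = 1 - 0.8283 = 0.1717 bits/use


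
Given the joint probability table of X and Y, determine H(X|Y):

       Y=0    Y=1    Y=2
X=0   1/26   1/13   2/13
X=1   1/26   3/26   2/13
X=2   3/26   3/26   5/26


H(X|Y) = Σ_y p(y) H(X|Y=y)
  p(Y=0) = 5/26, H(X|Y=0) = 1.3710
  p(Y=1) = 4/13, H(X|Y=1) = 1.5613
  p(Y=2) = 1/2, H(X|Y=2) = 1.5766
H(X|Y) = 0.1923×1.3710 + 0.3077×1.5613 + 0.5000×1.5766 = 1.5323 bits


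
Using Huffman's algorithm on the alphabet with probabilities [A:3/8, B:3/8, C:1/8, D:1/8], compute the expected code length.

Huffman tree construction:
Combine smallest probabilities repeatedly
Resulting codes:
  A: 11 (length 2)
  B: 0 (length 1)
  C: 100 (length 3)
  D: 101 (length 3)
Average length = Σ p(s) × length(s) = 1.8750 bits


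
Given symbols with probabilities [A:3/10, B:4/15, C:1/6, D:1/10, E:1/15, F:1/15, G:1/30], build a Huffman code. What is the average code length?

Huffman tree construction:
Combine smallest probabilities repeatedly
Resulting codes:
  A: 11 (length 2)
  B: 01 (length 2)
  C: 101 (length 3)
  D: 001 (length 3)
  E: 1001 (length 4)
  F: 000 (length 3)
  G: 1000 (length 4)
Average length = Σ p(s) × length(s) = 2.5333 bits


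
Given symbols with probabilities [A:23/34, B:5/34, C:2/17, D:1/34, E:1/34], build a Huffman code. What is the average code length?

Huffman tree construction:
Combine smallest probabilities repeatedly
Resulting codes:
  A: 1 (length 1)
  B: 00 (length 2)
  C: 011 (length 3)
  D: 0100 (length 4)
  E: 0101 (length 4)
Average length = Σ p(s) × length(s) = 1.5588 bits


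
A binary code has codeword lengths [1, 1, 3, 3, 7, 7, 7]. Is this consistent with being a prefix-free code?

Kraft inequality: Σ 2^(-l_i) ≤ 1 for prefix-free code
Calculating: 2^(-1) + 2^(-1) + 2^(-3) + 2^(-3) + 2^(-7) + 2^(-7) + 2^(-7)
= 0.5 + 0.5 + 0.125 + 0.125 + 0.0078125 + 0.0078125 + 0.0078125
= 1.2734
Since 1.2734 > 1, prefix-free code does not exist


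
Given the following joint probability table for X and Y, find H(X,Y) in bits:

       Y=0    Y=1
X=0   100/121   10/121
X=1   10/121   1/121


H(X,Y) = -Σ p(x,y) log₂ p(x,y)
  p(0,0)=100/121: -0.8264 × log₂(0.8264) = 0.2273
  p(0,1)=10/121: -0.0826 × log₂(0.0826) = 0.2973
  p(1,0)=10/121: -0.0826 × log₂(0.0826) = 0.2973
  p(1,1)=1/121: -0.0083 × log₂(0.0083) = 0.0572
H(X,Y) = 0.8790 bits


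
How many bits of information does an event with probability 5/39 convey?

Information content I(x) = -log₂(p(x))
I = -log₂(5/39) = -log₂(0.1282)
I = 2.9635 bits


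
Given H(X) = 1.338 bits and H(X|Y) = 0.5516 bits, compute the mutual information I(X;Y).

I(X;Y) = H(X) - H(X|Y)
I(X;Y) = 1.338 - 0.5516 = 0.7864 bits


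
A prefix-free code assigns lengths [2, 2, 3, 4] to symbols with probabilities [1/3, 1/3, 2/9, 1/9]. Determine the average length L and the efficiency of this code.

Average length L = Σ p_i × l_i = 2.4444 bits
Entropy H = 1.8911 bits
Efficiency η = H/L × 100% = 77.36%


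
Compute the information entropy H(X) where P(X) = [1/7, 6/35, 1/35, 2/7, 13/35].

H(X) = -Σ p(x) log₂ p(x)
  -1/7 × log₂(1/7) = 0.4011
  -6/35 × log₂(6/35) = 0.4362
  -1/35 × log₂(1/35) = 0.1466
  -2/7 × log₂(2/7) = 0.5164
  -13/35 × log₂(13/35) = 0.5307
H(X) = 2.0309 bits


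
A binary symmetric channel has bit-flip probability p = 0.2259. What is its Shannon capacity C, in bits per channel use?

For BSC with error probability p:
C = 1 - H(p) where H(p) is binary entropy
H(0.2259) = -0.2259 × log₂(0.2259) - 0.7741 × log₂(0.7741)
H(p) = 0.7708
C = 1 - 0.7708 = 0.2292 bits/use


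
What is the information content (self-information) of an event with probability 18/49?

Information content I(x) = -log₂(p(x))
I = -log₂(18/49) = -log₂(0.3673)
I = 1.4448 bits


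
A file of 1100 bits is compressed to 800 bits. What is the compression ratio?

Compression ratio = Original / Compressed
= 1100 / 800 = 1.38:1


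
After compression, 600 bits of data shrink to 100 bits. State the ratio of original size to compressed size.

Compression ratio = Original / Compressed
= 600 / 100 = 6.00:1


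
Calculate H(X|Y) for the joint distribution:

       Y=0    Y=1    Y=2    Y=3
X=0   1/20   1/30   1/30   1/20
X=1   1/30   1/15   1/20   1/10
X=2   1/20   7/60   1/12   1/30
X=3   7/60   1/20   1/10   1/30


H(X|Y) = Σ_y p(y) H(X|Y=y)
  p(Y=0) = 1/4, H(X|Y=0) = 1.8295
  p(Y=1) = 4/15, H(X|Y=1) = 1.8496
  p(Y=2) = 4/15, H(X|Y=2) = 1.8829
  p(Y=3) = 13/60, H(X|Y=3) = 1.8339
H(X|Y) = 0.2500×1.8295 + 0.2667×1.8496 + 0.2667×1.8829 + 0.2167×1.8339 = 1.8500 bits


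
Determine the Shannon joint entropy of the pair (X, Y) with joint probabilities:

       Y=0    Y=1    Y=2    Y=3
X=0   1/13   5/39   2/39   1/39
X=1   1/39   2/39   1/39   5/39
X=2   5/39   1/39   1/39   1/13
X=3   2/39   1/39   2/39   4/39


H(X,Y) = -Σ p(x,y) log₂ p(x,y)
  p(0,0)=1/13: -0.0769 × log₂(0.0769) = 0.2846
  p(0,1)=5/39: -0.1282 × log₂(0.1282) = 0.3799
  p(0,2)=2/39: -0.0513 × log₂(0.0513) = 0.2198
  p(0,3)=1/39: -0.0256 × log₂(0.0256) = 0.1355
  p(1,0)=1/39: -0.0256 × log₂(0.0256) = 0.1355
  p(1,1)=2/39: -0.0513 × log₂(0.0513) = 0.2198
  p(1,2)=1/39: -0.0256 × log₂(0.0256) = 0.1355
  p(1,3)=5/39: -0.1282 × log₂(0.1282) = 0.3799
  p(2,0)=5/39: -0.1282 × log₂(0.1282) = 0.3799
  p(2,1)=1/39: -0.0256 × log₂(0.0256) = 0.1355
  p(2,2)=1/39: -0.0256 × log₂(0.0256) = 0.1355
  p(2,3)=1/13: -0.0769 × log₂(0.0769) = 0.2846
  p(3,0)=2/39: -0.0513 × log₂(0.0513) = 0.2198
  p(3,1)=1/39: -0.0256 × log₂(0.0256) = 0.1355
  p(3,2)=2/39: -0.0513 × log₂(0.0513) = 0.2198
  p(3,3)=4/39: -0.1026 × log₂(0.1026) = 0.3370
H(X,Y) = 3.7383 bits


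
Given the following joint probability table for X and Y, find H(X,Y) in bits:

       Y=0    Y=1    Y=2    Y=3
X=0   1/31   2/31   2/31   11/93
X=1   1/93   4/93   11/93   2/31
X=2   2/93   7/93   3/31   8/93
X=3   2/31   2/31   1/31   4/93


H(X,Y) = -Σ p(x,y) log₂ p(x,y)
  p(0,0)=1/31: -0.0323 × log₂(0.0323) = 0.1598
  p(0,1)=2/31: -0.0645 × log₂(0.0645) = 0.2551
  p(0,2)=2/31: -0.0645 × log₂(0.0645) = 0.2551
  p(0,3)=11/93: -0.1183 × log₂(0.1183) = 0.3643
  p(1,0)=1/93: -0.0108 × log₂(0.0108) = 0.0703
  p(1,1)=4/93: -0.0430 × log₂(0.0430) = 0.1952
  p(1,2)=11/93: -0.1183 × log₂(0.1183) = 0.3643
  p(1,3)=2/31: -0.0645 × log₂(0.0645) = 0.2551
  p(2,0)=2/93: -0.0215 × log₂(0.0215) = 0.1191
  p(2,1)=7/93: -0.0753 × log₂(0.0753) = 0.2809
  p(2,2)=3/31: -0.0968 × log₂(0.0968) = 0.3261
  p(2,3)=8/93: -0.0860 × log₂(0.0860) = 0.3044
  p(3,0)=2/31: -0.0645 × log₂(0.0645) = 0.2551
  p(3,1)=2/31: -0.0645 × log₂(0.0645) = 0.2551
  p(3,2)=1/31: -0.0323 × log₂(0.0323) = 0.1598
  p(3,3)=4/93: -0.0430 × log₂(0.0430) = 0.1952
H(X,Y) = 3.8150 bits


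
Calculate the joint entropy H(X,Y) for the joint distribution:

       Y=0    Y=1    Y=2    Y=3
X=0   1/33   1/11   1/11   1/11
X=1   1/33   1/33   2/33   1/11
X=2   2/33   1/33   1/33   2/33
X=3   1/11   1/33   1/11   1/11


H(X,Y) = -Σ p(x,y) log₂ p(x,y)
  p(0,0)=1/33: -0.0303 × log₂(0.0303) = 0.1529
  p(0,1)=1/11: -0.0909 × log₂(0.0909) = 0.3145
  p(0,2)=1/11: -0.0909 × log₂(0.0909) = 0.3145
  p(0,3)=1/11: -0.0909 × log₂(0.0909) = 0.3145
  p(1,0)=1/33: -0.0303 × log₂(0.0303) = 0.1529
  p(1,1)=1/33: -0.0303 × log₂(0.0303) = 0.1529
  p(1,2)=2/33: -0.0606 × log₂(0.0606) = 0.2451
  p(1,3)=1/11: -0.0909 × log₂(0.0909) = 0.3145
  p(2,0)=2/33: -0.0606 × log₂(0.0606) = 0.2451
  p(2,1)=1/33: -0.0303 × log₂(0.0303) = 0.1529
  p(2,2)=1/33: -0.0303 × log₂(0.0303) = 0.1529
  p(2,3)=2/33: -0.0606 × log₂(0.0606) = 0.2451
  p(3,0)=1/11: -0.0909 × log₂(0.0909) = 0.3145
  p(3,1)=1/33: -0.0303 × log₂(0.0303) = 0.1529
  p(3,2)=1/11: -0.0909 × log₂(0.0909) = 0.3145
  p(3,3)=1/11: -0.0909 × log₂(0.0909) = 0.3145
H(X,Y) = 3.8540 bits


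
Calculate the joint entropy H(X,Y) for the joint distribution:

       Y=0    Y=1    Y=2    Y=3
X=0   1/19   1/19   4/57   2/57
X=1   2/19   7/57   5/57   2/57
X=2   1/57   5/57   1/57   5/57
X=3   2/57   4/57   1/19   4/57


H(X,Y) = -Σ p(x,y) log₂ p(x,y)
  p(0,0)=1/19: -0.0526 × log₂(0.0526) = 0.2236
  p(0,1)=1/19: -0.0526 × log₂(0.0526) = 0.2236
  p(0,2)=4/57: -0.0702 × log₂(0.0702) = 0.2690
  p(0,3)=2/57: -0.0351 × log₂(0.0351) = 0.1696
  p(1,0)=2/19: -0.1053 × log₂(0.1053) = 0.3419
  p(1,1)=7/57: -0.1228 × log₂(0.1228) = 0.3716
  p(1,2)=5/57: -0.0877 × log₂(0.0877) = 0.3080
  p(1,3)=2/57: -0.0351 × log₂(0.0351) = 0.1696
  p(2,0)=1/57: -0.0175 × log₂(0.0175) = 0.1023
  p(2,1)=5/57: -0.0877 × log₂(0.0877) = 0.3080
  p(2,2)=1/57: -0.0175 × log₂(0.0175) = 0.1023
  p(2,3)=5/57: -0.0877 × log₂(0.0877) = 0.3080
  p(3,0)=2/57: -0.0351 × log₂(0.0351) = 0.1696
  p(3,1)=4/57: -0.0702 × log₂(0.0702) = 0.2690
  p(3,2)=1/19: -0.0526 × log₂(0.0526) = 0.2236
  p(3,3)=4/57: -0.0702 × log₂(0.0702) = 0.2690
H(X,Y) = 3.8284 bits


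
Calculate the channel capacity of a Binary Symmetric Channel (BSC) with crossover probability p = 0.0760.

For BSC with error probability p:
C = 1 - H(p) where H(p) is binary entropy
H(0.0760) = -0.0760 × log₂(0.0760) - 0.9240 × log₂(0.9240)
H(p) = 0.3879
C = 1 - 0.3879 = 0.6121 bits/use


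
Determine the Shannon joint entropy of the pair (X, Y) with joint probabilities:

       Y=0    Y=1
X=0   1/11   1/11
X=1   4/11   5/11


H(X,Y) = -Σ p(x,y) log₂ p(x,y)
  p(0,0)=1/11: -0.0909 × log₂(0.0909) = 0.3145
  p(0,1)=1/11: -0.0909 × log₂(0.0909) = 0.3145
  p(1,0)=4/11: -0.3636 × log₂(0.3636) = 0.5307
  p(1,1)=5/11: -0.4545 × log₂(0.4545) = 0.5170
H(X,Y) = 1.6767 bits


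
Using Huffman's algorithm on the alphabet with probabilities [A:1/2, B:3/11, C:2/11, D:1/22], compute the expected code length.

Huffman tree construction:
Combine smallest probabilities repeatedly
Resulting codes:
  A: 0 (length 1)
  B: 11 (length 2)
  C: 101 (length 3)
  D: 100 (length 3)
Average length = Σ p(s) × length(s) = 1.7273 bits


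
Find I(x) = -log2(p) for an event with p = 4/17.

Information content I(x) = -log₂(p(x))
I = -log₂(4/17) = -log₂(0.2353)
I = 2.0875 bits


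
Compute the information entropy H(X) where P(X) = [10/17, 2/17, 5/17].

H(X) = -Σ p(x) log₂ p(x)
  -10/17 × log₂(10/17) = 0.4503
  -2/17 × log₂(2/17) = 0.3632
  -5/17 × log₂(5/17) = 0.5193
H(X) = 1.3328 bits


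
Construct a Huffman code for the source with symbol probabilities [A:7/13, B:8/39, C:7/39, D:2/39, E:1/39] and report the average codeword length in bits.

Huffman tree construction:
Combine smallest probabilities repeatedly
Resulting codes:
  A: 1 (length 1)
  B: 00 (length 2)
  C: 011 (length 3)
  D: 0101 (length 4)
  E: 0100 (length 4)
Average length = Σ p(s) × length(s) = 1.7949 bits


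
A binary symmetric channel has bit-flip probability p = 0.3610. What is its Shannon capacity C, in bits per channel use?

For BSC with error probability p:
C = 1 - H(p) where H(p) is binary entropy
H(0.3610) = -0.3610 × log₂(0.3610) - 0.6390 × log₂(0.6390)
H(p) = 0.9435
C = 1 - 0.9435 = 0.0565 bits/use


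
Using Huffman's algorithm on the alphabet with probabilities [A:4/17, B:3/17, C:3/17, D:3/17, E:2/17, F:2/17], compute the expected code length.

Huffman tree construction:
Combine smallest probabilities repeatedly
Resulting codes:
  A: 01 (length 2)
  B: 110 (length 3)
  C: 111 (length 3)
  D: 00 (length 2)
  E: 100 (length 3)
  F: 101 (length 3)
Average length = Σ p(s) × length(s) = 2.5882 bits


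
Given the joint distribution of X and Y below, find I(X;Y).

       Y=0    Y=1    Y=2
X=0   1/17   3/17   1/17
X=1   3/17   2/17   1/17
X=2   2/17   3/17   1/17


H(X) = 1.5799, H(Y) = 1.4837, H(X,Y) = 3.0131
I(X;Y) = H(X) + H(Y) - H(X,Y) = 0.0505 bits


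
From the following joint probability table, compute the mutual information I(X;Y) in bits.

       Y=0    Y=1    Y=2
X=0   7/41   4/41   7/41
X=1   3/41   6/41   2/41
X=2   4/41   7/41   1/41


H(X) = 1.5495, H(Y) = 1.5525, H(X,Y) = 2.9864
I(X;Y) = H(X) + H(Y) - H(X,Y) = 0.1156 bits


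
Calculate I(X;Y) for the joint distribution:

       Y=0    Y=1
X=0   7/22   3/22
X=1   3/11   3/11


H(X) = 0.9940, H(Y) = 0.9760, H(X,Y) = 1.9401
I(X;Y) = H(X) + H(Y) - H(X,Y) = 0.0300 bits


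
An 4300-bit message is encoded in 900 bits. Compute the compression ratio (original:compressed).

Compression ratio = Original / Compressed
= 4300 / 900 = 4.78:1


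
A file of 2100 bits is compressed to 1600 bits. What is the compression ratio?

Compression ratio = Original / Compressed
= 2100 / 1600 = 1.31:1


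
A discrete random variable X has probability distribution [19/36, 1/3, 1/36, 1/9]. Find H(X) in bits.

H(X) = -Σ p(x) log₂ p(x)
  -19/36 × log₂(19/36) = 0.4866
  -1/3 × log₂(1/3) = 0.5283
  -1/36 × log₂(1/36) = 0.1436
  -1/9 × log₂(1/9) = 0.3522
H(X) = 1.5108 bits


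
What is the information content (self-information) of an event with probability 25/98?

Information content I(x) = -log₂(p(x))
I = -log₂(25/98) = -log₂(0.2551)
I = 1.9709 bits


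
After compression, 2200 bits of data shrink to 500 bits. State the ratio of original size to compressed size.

Compression ratio = Original / Compressed
= 2200 / 500 = 4.40:1


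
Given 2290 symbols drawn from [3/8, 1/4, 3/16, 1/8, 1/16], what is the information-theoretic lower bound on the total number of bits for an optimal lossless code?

Entropy H = 2.1085 bits/symbol
Minimum bits = H × n = 2.1085 × 2290
= 4828.37 bits


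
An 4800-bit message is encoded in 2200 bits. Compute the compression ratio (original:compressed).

Compression ratio = Original / Compressed
= 4800 / 2200 = 2.18:1


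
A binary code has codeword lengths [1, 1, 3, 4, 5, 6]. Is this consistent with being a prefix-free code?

Kraft inequality: Σ 2^(-l_i) ≤ 1 for prefix-free code
Calculating: 2^(-1) + 2^(-1) + 2^(-3) + 2^(-4) + 2^(-5) + 2^(-6)
= 0.5 + 0.5 + 0.125 + 0.0625 + 0.03125 + 0.015625
= 1.2344
Since 1.2344 > 1, prefix-free code does not exist


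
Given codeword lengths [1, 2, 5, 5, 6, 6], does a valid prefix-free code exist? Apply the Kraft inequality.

Kraft inequality: Σ 2^(-l_i) ≤ 1 for prefix-free code
Calculating: 2^(-1) + 2^(-2) + 2^(-5) + 2^(-5) + 2^(-6) + 2^(-6)
= 0.5 + 0.25 + 0.03125 + 0.03125 + 0.015625 + 0.015625
= 0.8438
Since 0.8438 ≤ 1, prefix-free code exists


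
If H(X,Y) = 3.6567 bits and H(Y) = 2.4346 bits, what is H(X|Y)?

Chain rule: H(X,Y) = H(X|Y) + H(Y)
H(X|Y) = H(X,Y) - H(Y) = 3.6567 - 2.4346 = 1.2221 bits


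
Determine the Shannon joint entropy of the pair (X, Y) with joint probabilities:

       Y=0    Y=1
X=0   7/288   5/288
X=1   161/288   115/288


H(X,Y) = -Σ p(x,y) log₂ p(x,y)
  p(0,0)=7/288: -0.0243 × log₂(0.0243) = 0.1303
  p(0,1)=5/288: -0.0174 × log₂(0.0174) = 0.1015
  p(1,0)=161/288: -0.5590 × log₂(0.5590) = 0.4690
  p(1,1)=115/288: -0.3993 × log₂(0.3993) = 0.5289
H(X,Y) = 1.2298 bits


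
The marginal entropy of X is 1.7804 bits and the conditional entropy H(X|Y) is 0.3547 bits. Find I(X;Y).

I(X;Y) = H(X) - H(X|Y)
I(X;Y) = 1.7804 - 0.3547 = 1.4257 bits


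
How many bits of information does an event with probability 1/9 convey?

Information content I(x) = -log₂(p(x))
I = -log₂(1/9) = -log₂(0.1111)
I = 3.1699 bits


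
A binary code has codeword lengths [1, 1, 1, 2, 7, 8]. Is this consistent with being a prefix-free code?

Kraft inequality: Σ 2^(-l_i) ≤ 1 for prefix-free code
Calculating: 2^(-1) + 2^(-1) + 2^(-1) + 2^(-2) + 2^(-7) + 2^(-8)
= 0.5 + 0.5 + 0.5 + 0.25 + 0.0078125 + 0.00390625
= 1.7617
Since 1.7617 > 1, prefix-free code does not exist


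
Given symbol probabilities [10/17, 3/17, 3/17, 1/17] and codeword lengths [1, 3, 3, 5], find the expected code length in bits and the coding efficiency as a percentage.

Average length L = Σ p_i × l_i = 1.9412 bits
Entropy H = 1.5740 bits
Efficiency η = H/L × 100% = 81.08%


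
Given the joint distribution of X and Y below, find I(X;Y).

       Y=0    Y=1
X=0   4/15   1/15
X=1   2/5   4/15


H(X) = 0.9183, H(Y) = 0.9183, H(X,Y) = 1.8062
I(X;Y) = H(X) + H(Y) - H(X,Y) = 0.0304 bits


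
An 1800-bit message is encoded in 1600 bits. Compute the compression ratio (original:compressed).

Compression ratio = Original / Compressed
= 1800 / 1600 = 1.12:1


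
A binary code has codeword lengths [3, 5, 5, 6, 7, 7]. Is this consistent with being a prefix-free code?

Kraft inequality: Σ 2^(-l_i) ≤ 1 for prefix-free code
Calculating: 2^(-3) + 2^(-5) + 2^(-5) + 2^(-6) + 2^(-7) + 2^(-7)
= 0.125 + 0.03125 + 0.03125 + 0.015625 + 0.0078125 + 0.0078125
= 0.2188
Since 0.2188 ≤ 1, prefix-free code exists


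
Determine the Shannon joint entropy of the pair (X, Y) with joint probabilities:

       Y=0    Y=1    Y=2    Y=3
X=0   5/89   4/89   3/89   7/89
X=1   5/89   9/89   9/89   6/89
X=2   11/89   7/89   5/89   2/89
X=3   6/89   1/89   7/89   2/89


H(X,Y) = -Σ p(x,y) log₂ p(x,y)
  p(0,0)=5/89: -0.0562 × log₂(0.0562) = 0.2334
  p(0,1)=4/89: -0.0449 × log₂(0.0449) = 0.2012
  p(0,2)=3/89: -0.0337 × log₂(0.0337) = 0.1649
  p(0,3)=7/89: -0.0787 × log₂(0.0787) = 0.2885
  p(1,0)=5/89: -0.0562 × log₂(0.0562) = 0.2334
  p(1,1)=9/89: -0.1011 × log₂(0.1011) = 0.3343
  p(1,2)=9/89: -0.1011 × log₂(0.1011) = 0.3343
  p(1,3)=6/89: -0.0674 × log₂(0.0674) = 0.2623
  p(2,0)=11/89: -0.1236 × log₂(0.1236) = 0.3728
  p(2,1)=7/89: -0.0787 × log₂(0.0787) = 0.2885
  p(2,2)=5/89: -0.0562 × log₂(0.0562) = 0.2334
  p(2,3)=2/89: -0.0225 × log₂(0.0225) = 0.1231
  p(3,0)=6/89: -0.0674 × log₂(0.0674) = 0.2623
  p(3,1)=1/89: -0.0112 × log₂(0.0112) = 0.0728
  p(3,2)=7/89: -0.0787 × log₂(0.0787) = 0.2885
  p(3,3)=2/89: -0.0225 × log₂(0.0225) = 0.1231
H(X,Y) = 3.8165 bits


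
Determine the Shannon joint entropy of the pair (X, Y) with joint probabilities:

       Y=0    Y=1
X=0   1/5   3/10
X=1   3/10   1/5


H(X,Y) = -Σ p(x,y) log₂ p(x,y)
  p(0,0)=1/5: -0.2000 × log₂(0.2000) = 0.4644
  p(0,1)=3/10: -0.3000 × log₂(0.3000) = 0.5211
  p(1,0)=3/10: -0.3000 × log₂(0.3000) = 0.5211
  p(1,1)=1/5: -0.2000 × log₂(0.2000) = 0.4644
H(X,Y) = 1.9710 bits


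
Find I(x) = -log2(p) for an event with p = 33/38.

Information content I(x) = -log₂(p(x))
I = -log₂(33/38) = -log₂(0.8684)
I = 0.2035 bits


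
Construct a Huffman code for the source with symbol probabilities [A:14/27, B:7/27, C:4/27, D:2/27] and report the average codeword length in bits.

Huffman tree construction:
Combine smallest probabilities repeatedly
Resulting codes:
  A: 1 (length 1)
  B: 01 (length 2)
  C: 001 (length 3)
  D: 000 (length 3)
Average length = Σ p(s) × length(s) = 1.7037 bits


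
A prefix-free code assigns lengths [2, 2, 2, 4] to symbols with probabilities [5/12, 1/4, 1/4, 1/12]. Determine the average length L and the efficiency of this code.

Average length L = Σ p_i × l_i = 2.1667 bits
Entropy H = 1.8250 bits
Efficiency η = H/L × 100% = 84.23%


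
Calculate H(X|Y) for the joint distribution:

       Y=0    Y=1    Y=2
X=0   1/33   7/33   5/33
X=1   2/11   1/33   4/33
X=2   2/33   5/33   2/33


H(X|Y) = Σ_y p(y) H(X|Y=y)
  p(Y=0) = 3/11, H(X|Y=0) = 1.2244
  p(Y=1) = 13/33, H(X|Y=1) = 1.2957
  p(Y=2) = 1/3, H(X|Y=2) = 1.4949
H(X|Y) = 0.2727×1.2244 + 0.3939×1.2957 + 0.3333×1.4949 = 1.3427 bits


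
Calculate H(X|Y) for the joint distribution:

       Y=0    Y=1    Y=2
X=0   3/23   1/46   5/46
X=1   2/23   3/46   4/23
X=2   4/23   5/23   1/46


H(X|Y) = Σ_y p(y) H(X|Y=y)
  p(Y=0) = 9/23, H(X|Y=0) = 1.5305
  p(Y=1) = 7/23, H(X|Y=1) = 1.0949
  p(Y=2) = 7/23, H(X|Y=2) = 1.2638
H(X|Y) = 0.3913×1.5305 + 0.3043×1.0949 + 0.3043×1.2638 = 1.3168 bits


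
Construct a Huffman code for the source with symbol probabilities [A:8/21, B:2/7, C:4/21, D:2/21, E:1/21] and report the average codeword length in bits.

Huffman tree construction:
Combine smallest probabilities repeatedly
Resulting codes:
  A: 0 (length 1)
  B: 10 (length 2)
  C: 111 (length 3)
  D: 1101 (length 4)
  E: 1100 (length 4)
Average length = Σ p(s) × length(s) = 2.0952 bits


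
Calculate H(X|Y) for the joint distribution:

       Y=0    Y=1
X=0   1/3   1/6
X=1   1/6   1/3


H(X|Y) = Σ_y p(y) H(X|Y=y)
  p(Y=0) = 1/2, H(X|Y=0) = 0.9183
  p(Y=1) = 1/2, H(X|Y=1) = 0.9183
H(X|Y) = 0.5000×0.9183 + 0.5000×0.9183 = 0.9183 bits


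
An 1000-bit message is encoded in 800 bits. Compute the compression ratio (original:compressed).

Compression ratio = Original / Compressed
= 1000 / 800 = 1.25:1


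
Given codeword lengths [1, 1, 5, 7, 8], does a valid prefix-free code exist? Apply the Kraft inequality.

Kraft inequality: Σ 2^(-l_i) ≤ 1 for prefix-free code
Calculating: 2^(-1) + 2^(-1) + 2^(-5) + 2^(-7) + 2^(-8)
= 0.5 + 0.5 + 0.03125 + 0.0078125 + 0.00390625
= 1.0430
Since 1.0430 > 1, prefix-free code does not exist
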